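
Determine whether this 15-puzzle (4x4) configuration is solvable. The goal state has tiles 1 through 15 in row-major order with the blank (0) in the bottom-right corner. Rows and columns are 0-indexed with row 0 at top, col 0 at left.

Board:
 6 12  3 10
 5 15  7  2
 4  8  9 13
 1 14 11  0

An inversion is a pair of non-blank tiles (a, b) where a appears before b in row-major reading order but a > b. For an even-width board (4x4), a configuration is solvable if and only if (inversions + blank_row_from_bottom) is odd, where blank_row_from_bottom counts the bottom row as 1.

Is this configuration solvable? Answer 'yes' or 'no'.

Answer: yes

Derivation:
Inversions: 46
Blank is in row 3 (0-indexed from top), which is row 1 counting from the bottom (bottom = 1).
46 + 1 = 47, which is odd, so the puzzle is solvable.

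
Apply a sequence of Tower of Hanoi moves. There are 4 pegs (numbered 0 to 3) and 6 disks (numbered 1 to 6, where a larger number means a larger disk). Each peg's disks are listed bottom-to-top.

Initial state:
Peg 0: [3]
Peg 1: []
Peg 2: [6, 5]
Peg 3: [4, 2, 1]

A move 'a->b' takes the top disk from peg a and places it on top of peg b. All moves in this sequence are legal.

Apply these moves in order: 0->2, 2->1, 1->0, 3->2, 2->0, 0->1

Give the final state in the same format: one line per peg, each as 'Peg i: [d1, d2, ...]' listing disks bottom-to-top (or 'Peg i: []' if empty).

After move 1 (0->2):
Peg 0: []
Peg 1: []
Peg 2: [6, 5, 3]
Peg 3: [4, 2, 1]

After move 2 (2->1):
Peg 0: []
Peg 1: [3]
Peg 2: [6, 5]
Peg 3: [4, 2, 1]

After move 3 (1->0):
Peg 0: [3]
Peg 1: []
Peg 2: [6, 5]
Peg 3: [4, 2, 1]

After move 4 (3->2):
Peg 0: [3]
Peg 1: []
Peg 2: [6, 5, 1]
Peg 3: [4, 2]

After move 5 (2->0):
Peg 0: [3, 1]
Peg 1: []
Peg 2: [6, 5]
Peg 3: [4, 2]

After move 6 (0->1):
Peg 0: [3]
Peg 1: [1]
Peg 2: [6, 5]
Peg 3: [4, 2]

Answer: Peg 0: [3]
Peg 1: [1]
Peg 2: [6, 5]
Peg 3: [4, 2]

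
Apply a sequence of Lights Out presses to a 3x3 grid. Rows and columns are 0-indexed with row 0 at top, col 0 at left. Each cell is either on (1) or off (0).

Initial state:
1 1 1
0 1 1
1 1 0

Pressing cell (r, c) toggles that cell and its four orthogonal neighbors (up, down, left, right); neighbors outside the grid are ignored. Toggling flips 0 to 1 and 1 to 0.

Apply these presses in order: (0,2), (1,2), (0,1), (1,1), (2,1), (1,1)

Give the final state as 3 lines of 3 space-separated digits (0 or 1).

After press 1 at (0,2):
1 0 0
0 1 0
1 1 0

After press 2 at (1,2):
1 0 1
0 0 1
1 1 1

After press 3 at (0,1):
0 1 0
0 1 1
1 1 1

After press 4 at (1,1):
0 0 0
1 0 0
1 0 1

After press 5 at (2,1):
0 0 0
1 1 0
0 1 0

After press 6 at (1,1):
0 1 0
0 0 1
0 0 0

Answer: 0 1 0
0 0 1
0 0 0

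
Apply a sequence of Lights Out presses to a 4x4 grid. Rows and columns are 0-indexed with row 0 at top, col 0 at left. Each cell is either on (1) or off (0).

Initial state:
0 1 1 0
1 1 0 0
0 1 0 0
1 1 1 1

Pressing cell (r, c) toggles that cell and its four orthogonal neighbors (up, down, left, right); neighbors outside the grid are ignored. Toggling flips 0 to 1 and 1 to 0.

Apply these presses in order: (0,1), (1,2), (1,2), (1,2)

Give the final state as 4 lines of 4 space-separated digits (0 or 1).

Answer: 1 0 1 0
1 1 1 1
0 1 1 0
1 1 1 1

Derivation:
After press 1 at (0,1):
1 0 0 0
1 0 0 0
0 1 0 0
1 1 1 1

After press 2 at (1,2):
1 0 1 0
1 1 1 1
0 1 1 0
1 1 1 1

After press 3 at (1,2):
1 0 0 0
1 0 0 0
0 1 0 0
1 1 1 1

After press 4 at (1,2):
1 0 1 0
1 1 1 1
0 1 1 0
1 1 1 1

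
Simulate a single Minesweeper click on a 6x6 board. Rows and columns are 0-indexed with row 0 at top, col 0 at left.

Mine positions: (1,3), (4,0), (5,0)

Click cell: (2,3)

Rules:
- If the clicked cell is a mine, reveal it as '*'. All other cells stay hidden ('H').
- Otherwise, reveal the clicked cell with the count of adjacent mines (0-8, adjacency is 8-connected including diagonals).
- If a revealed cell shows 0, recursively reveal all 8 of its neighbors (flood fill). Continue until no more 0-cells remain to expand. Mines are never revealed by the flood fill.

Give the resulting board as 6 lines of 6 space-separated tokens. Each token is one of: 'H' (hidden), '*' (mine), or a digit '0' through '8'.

H H H H H H
H H H H H H
H H H 1 H H
H H H H H H
H H H H H H
H H H H H H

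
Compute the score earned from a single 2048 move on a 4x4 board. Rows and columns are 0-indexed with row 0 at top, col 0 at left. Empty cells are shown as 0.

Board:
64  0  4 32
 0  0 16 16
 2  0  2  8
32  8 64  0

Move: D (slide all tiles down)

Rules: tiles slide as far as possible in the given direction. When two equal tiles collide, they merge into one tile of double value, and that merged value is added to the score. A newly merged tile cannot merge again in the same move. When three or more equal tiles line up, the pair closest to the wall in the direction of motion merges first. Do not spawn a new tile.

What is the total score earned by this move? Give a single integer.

Slide down:
col 0: [64, 0, 2, 32] -> [0, 64, 2, 32]  score +0 (running 0)
col 1: [0, 0, 0, 8] -> [0, 0, 0, 8]  score +0 (running 0)
col 2: [4, 16, 2, 64] -> [4, 16, 2, 64]  score +0 (running 0)
col 3: [32, 16, 8, 0] -> [0, 32, 16, 8]  score +0 (running 0)
Board after move:
 0  0  4  0
64  0 16 32
 2  0  2 16
32  8 64  8

Answer: 0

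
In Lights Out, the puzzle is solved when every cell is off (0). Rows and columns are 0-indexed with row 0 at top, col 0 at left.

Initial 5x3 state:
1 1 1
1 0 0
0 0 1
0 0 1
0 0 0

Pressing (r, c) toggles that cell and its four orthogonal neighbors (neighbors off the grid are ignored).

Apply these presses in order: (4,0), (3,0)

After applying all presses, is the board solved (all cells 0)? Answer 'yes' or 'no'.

Answer: no

Derivation:
After press 1 at (4,0):
1 1 1
1 0 0
0 0 1
1 0 1
1 1 0

After press 2 at (3,0):
1 1 1
1 0 0
1 0 1
0 1 1
0 1 0

Lights still on: 9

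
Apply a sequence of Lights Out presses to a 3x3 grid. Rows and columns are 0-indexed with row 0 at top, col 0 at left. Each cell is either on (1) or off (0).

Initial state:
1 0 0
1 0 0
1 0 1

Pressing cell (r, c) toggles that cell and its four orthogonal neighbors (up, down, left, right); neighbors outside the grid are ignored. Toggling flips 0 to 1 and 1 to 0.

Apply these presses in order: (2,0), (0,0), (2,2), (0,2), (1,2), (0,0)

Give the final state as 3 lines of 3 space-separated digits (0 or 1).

After press 1 at (2,0):
1 0 0
0 0 0
0 1 1

After press 2 at (0,0):
0 1 0
1 0 0
0 1 1

After press 3 at (2,2):
0 1 0
1 0 1
0 0 0

After press 4 at (0,2):
0 0 1
1 0 0
0 0 0

After press 5 at (1,2):
0 0 0
1 1 1
0 0 1

After press 6 at (0,0):
1 1 0
0 1 1
0 0 1

Answer: 1 1 0
0 1 1
0 0 1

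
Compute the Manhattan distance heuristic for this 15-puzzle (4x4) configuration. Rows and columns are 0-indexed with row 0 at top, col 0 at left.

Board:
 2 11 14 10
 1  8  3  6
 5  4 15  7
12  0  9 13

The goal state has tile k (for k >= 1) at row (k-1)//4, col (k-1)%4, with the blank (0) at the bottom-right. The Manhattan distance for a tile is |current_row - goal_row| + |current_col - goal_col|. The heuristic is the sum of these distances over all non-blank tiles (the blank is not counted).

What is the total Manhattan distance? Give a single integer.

Answer: 36

Derivation:
Tile 2: (0,0)->(0,1) = 1
Tile 11: (0,1)->(2,2) = 3
Tile 14: (0,2)->(3,1) = 4
Tile 10: (0,3)->(2,1) = 4
Tile 1: (1,0)->(0,0) = 1
Tile 8: (1,1)->(1,3) = 2
Tile 3: (1,2)->(0,2) = 1
Tile 6: (1,3)->(1,1) = 2
Tile 5: (2,0)->(1,0) = 1
Tile 4: (2,1)->(0,3) = 4
Tile 15: (2,2)->(3,2) = 1
Tile 7: (2,3)->(1,2) = 2
Tile 12: (3,0)->(2,3) = 4
Tile 9: (3,2)->(2,0) = 3
Tile 13: (3,3)->(3,0) = 3
Sum: 1 + 3 + 4 + 4 + 1 + 2 + 1 + 2 + 1 + 4 + 1 + 2 + 4 + 3 + 3 = 36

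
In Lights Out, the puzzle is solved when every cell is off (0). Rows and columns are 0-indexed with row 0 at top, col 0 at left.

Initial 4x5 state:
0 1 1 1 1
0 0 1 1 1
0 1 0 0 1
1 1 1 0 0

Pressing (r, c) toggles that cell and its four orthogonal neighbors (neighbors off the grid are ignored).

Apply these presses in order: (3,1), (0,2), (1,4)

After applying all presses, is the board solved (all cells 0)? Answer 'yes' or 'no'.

Answer: yes

Derivation:
After press 1 at (3,1):
0 1 1 1 1
0 0 1 1 1
0 0 0 0 1
0 0 0 0 0

After press 2 at (0,2):
0 0 0 0 1
0 0 0 1 1
0 0 0 0 1
0 0 0 0 0

After press 3 at (1,4):
0 0 0 0 0
0 0 0 0 0
0 0 0 0 0
0 0 0 0 0

Lights still on: 0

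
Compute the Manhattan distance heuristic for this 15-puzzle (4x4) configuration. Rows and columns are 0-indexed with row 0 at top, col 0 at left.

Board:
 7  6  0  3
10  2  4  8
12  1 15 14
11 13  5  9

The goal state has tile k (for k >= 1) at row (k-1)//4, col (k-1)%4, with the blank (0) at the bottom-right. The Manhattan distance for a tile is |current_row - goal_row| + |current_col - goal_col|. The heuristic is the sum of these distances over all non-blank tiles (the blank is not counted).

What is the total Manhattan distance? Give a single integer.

Answer: 32

Derivation:
Tile 7: at (0,0), goal (1,2), distance |0-1|+|0-2| = 3
Tile 6: at (0,1), goal (1,1), distance |0-1|+|1-1| = 1
Tile 3: at (0,3), goal (0,2), distance |0-0|+|3-2| = 1
Tile 10: at (1,0), goal (2,1), distance |1-2|+|0-1| = 2
Tile 2: at (1,1), goal (0,1), distance |1-0|+|1-1| = 1
Tile 4: at (1,2), goal (0,3), distance |1-0|+|2-3| = 2
Tile 8: at (1,3), goal (1,3), distance |1-1|+|3-3| = 0
Tile 12: at (2,0), goal (2,3), distance |2-2|+|0-3| = 3
Tile 1: at (2,1), goal (0,0), distance |2-0|+|1-0| = 3
Tile 15: at (2,2), goal (3,2), distance |2-3|+|2-2| = 1
Tile 14: at (2,3), goal (3,1), distance |2-3|+|3-1| = 3
Tile 11: at (3,0), goal (2,2), distance |3-2|+|0-2| = 3
Tile 13: at (3,1), goal (3,0), distance |3-3|+|1-0| = 1
Tile 5: at (3,2), goal (1,0), distance |3-1|+|2-0| = 4
Tile 9: at (3,3), goal (2,0), distance |3-2|+|3-0| = 4
Sum: 3 + 1 + 1 + 2 + 1 + 2 + 0 + 3 + 3 + 1 + 3 + 3 + 1 + 4 + 4 = 32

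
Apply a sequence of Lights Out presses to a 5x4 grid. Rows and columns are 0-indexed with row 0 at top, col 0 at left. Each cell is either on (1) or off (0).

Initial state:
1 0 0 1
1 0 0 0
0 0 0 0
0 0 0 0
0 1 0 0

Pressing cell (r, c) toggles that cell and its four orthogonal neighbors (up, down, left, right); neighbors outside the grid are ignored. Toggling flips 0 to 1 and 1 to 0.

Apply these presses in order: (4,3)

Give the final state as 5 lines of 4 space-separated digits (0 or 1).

After press 1 at (4,3):
1 0 0 1
1 0 0 0
0 0 0 0
0 0 0 1
0 1 1 1

Answer: 1 0 0 1
1 0 0 0
0 0 0 0
0 0 0 1
0 1 1 1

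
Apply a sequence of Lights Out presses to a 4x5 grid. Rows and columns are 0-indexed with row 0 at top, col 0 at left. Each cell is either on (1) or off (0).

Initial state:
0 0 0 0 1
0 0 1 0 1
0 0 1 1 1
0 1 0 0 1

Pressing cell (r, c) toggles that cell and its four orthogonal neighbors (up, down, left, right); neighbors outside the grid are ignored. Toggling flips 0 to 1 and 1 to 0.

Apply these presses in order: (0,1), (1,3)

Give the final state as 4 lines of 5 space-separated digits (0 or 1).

Answer: 1 1 1 1 1
0 1 0 1 0
0 0 1 0 1
0 1 0 0 1

Derivation:
After press 1 at (0,1):
1 1 1 0 1
0 1 1 0 1
0 0 1 1 1
0 1 0 0 1

After press 2 at (1,3):
1 1 1 1 1
0 1 0 1 0
0 0 1 0 1
0 1 0 0 1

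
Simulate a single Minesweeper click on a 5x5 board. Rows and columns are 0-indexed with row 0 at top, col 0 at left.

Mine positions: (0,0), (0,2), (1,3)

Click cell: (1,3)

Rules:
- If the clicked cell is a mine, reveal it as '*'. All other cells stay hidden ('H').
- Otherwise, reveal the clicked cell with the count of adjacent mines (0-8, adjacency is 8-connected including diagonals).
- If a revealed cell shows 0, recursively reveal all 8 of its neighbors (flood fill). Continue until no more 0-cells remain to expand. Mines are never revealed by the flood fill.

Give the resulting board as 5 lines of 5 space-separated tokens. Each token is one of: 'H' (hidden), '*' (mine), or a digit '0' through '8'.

H H H H H
H H H * H
H H H H H
H H H H H
H H H H H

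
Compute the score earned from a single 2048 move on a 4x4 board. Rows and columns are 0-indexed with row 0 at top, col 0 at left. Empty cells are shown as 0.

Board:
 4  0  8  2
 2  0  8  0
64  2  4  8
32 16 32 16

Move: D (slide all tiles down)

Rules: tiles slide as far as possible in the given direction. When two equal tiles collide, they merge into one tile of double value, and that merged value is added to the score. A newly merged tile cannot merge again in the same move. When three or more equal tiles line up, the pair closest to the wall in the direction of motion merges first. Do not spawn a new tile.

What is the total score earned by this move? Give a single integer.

Answer: 16

Derivation:
Slide down:
col 0: [4, 2, 64, 32] -> [4, 2, 64, 32]  score +0 (running 0)
col 1: [0, 0, 2, 16] -> [0, 0, 2, 16]  score +0 (running 0)
col 2: [8, 8, 4, 32] -> [0, 16, 4, 32]  score +16 (running 16)
col 3: [2, 0, 8, 16] -> [0, 2, 8, 16]  score +0 (running 16)
Board after move:
 4  0  0  0
 2  0 16  2
64  2  4  8
32 16 32 16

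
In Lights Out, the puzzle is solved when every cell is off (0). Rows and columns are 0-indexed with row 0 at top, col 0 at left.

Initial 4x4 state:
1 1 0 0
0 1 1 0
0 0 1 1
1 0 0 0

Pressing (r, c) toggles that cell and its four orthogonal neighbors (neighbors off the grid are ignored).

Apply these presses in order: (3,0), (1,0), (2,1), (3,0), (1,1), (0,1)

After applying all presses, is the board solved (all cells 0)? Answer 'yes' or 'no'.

After press 1 at (3,0):
1 1 0 0
0 1 1 0
1 0 1 1
0 1 0 0

After press 2 at (1,0):
0 1 0 0
1 0 1 0
0 0 1 1
0 1 0 0

After press 3 at (2,1):
0 1 0 0
1 1 1 0
1 1 0 1
0 0 0 0

After press 4 at (3,0):
0 1 0 0
1 1 1 0
0 1 0 1
1 1 0 0

After press 5 at (1,1):
0 0 0 0
0 0 0 0
0 0 0 1
1 1 0 0

After press 6 at (0,1):
1 1 1 0
0 1 0 0
0 0 0 1
1 1 0 0

Lights still on: 7

Answer: no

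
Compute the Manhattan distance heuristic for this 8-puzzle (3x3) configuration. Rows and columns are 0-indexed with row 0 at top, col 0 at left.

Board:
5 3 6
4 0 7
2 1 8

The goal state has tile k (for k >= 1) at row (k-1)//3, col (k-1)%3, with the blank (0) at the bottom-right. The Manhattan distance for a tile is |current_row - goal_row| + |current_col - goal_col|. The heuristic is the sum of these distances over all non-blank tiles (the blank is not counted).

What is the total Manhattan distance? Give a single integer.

Tile 5: (0,0)->(1,1) = 2
Tile 3: (0,1)->(0,2) = 1
Tile 6: (0,2)->(1,2) = 1
Tile 4: (1,0)->(1,0) = 0
Tile 7: (1,2)->(2,0) = 3
Tile 2: (2,0)->(0,1) = 3
Tile 1: (2,1)->(0,0) = 3
Tile 8: (2,2)->(2,1) = 1
Sum: 2 + 1 + 1 + 0 + 3 + 3 + 3 + 1 = 14

Answer: 14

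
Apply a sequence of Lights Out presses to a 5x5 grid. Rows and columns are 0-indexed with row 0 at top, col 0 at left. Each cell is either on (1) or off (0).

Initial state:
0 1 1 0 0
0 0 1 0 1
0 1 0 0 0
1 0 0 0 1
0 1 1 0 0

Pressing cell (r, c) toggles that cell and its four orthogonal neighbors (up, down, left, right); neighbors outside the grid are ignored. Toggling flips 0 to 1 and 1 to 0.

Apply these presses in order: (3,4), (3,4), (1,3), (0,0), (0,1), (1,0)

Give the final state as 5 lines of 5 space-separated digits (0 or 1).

After press 1 at (3,4):
0 1 1 0 0
0 0 1 0 1
0 1 0 0 1
1 0 0 1 0
0 1 1 0 1

After press 2 at (3,4):
0 1 1 0 0
0 0 1 0 1
0 1 0 0 0
1 0 0 0 1
0 1 1 0 0

After press 3 at (1,3):
0 1 1 1 0
0 0 0 1 0
0 1 0 1 0
1 0 0 0 1
0 1 1 0 0

After press 4 at (0,0):
1 0 1 1 0
1 0 0 1 0
0 1 0 1 0
1 0 0 0 1
0 1 1 0 0

After press 5 at (0,1):
0 1 0 1 0
1 1 0 1 0
0 1 0 1 0
1 0 0 0 1
0 1 1 0 0

After press 6 at (1,0):
1 1 0 1 0
0 0 0 1 0
1 1 0 1 0
1 0 0 0 1
0 1 1 0 0

Answer: 1 1 0 1 0
0 0 0 1 0
1 1 0 1 0
1 0 0 0 1
0 1 1 0 0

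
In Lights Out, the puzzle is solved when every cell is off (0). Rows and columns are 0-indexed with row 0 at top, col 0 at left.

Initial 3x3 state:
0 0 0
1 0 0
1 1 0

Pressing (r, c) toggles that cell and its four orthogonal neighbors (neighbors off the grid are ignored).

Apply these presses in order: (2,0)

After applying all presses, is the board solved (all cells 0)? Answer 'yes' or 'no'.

Answer: yes

Derivation:
After press 1 at (2,0):
0 0 0
0 0 0
0 0 0

Lights still on: 0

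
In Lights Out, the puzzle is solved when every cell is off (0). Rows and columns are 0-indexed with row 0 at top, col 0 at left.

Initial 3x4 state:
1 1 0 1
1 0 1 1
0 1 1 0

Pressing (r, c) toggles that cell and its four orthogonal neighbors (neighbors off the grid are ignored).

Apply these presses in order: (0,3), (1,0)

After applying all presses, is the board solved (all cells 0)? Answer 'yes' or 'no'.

After press 1 at (0,3):
1 1 1 0
1 0 1 0
0 1 1 0

After press 2 at (1,0):
0 1 1 0
0 1 1 0
1 1 1 0

Lights still on: 7

Answer: no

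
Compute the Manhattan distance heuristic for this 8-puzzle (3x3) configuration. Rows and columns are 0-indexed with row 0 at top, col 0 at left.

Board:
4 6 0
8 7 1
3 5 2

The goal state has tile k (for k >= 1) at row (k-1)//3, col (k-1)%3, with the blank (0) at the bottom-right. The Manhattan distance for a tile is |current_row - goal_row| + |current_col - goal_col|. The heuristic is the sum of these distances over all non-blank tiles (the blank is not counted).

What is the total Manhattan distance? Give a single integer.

Tile 4: at (0,0), goal (1,0), distance |0-1|+|0-0| = 1
Tile 6: at (0,1), goal (1,2), distance |0-1|+|1-2| = 2
Tile 8: at (1,0), goal (2,1), distance |1-2|+|0-1| = 2
Tile 7: at (1,1), goal (2,0), distance |1-2|+|1-0| = 2
Tile 1: at (1,2), goal (0,0), distance |1-0|+|2-0| = 3
Tile 3: at (2,0), goal (0,2), distance |2-0|+|0-2| = 4
Tile 5: at (2,1), goal (1,1), distance |2-1|+|1-1| = 1
Tile 2: at (2,2), goal (0,1), distance |2-0|+|2-1| = 3
Sum: 1 + 2 + 2 + 2 + 3 + 4 + 1 + 3 = 18

Answer: 18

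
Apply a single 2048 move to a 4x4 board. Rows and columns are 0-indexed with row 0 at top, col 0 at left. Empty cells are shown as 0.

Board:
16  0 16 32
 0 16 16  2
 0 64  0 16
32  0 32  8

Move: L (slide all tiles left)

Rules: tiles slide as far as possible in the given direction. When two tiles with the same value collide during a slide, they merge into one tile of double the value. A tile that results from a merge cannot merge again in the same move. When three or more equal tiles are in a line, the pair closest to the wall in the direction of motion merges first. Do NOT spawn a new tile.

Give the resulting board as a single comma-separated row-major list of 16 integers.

Slide left:
row 0: [16, 0, 16, 32] -> [32, 32, 0, 0]
row 1: [0, 16, 16, 2] -> [32, 2, 0, 0]
row 2: [0, 64, 0, 16] -> [64, 16, 0, 0]
row 3: [32, 0, 32, 8] -> [64, 8, 0, 0]

Answer: 32, 32, 0, 0, 32, 2, 0, 0, 64, 16, 0, 0, 64, 8, 0, 0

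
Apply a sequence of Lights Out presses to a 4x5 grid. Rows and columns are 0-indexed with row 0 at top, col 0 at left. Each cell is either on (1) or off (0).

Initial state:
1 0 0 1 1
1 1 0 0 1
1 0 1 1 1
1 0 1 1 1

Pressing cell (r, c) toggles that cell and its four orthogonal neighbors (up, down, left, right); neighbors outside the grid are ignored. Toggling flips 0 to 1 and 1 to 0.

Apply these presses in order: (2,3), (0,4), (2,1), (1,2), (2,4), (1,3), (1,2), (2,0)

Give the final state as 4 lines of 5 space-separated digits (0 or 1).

After press 1 at (2,3):
1 0 0 1 1
1 1 0 1 1
1 0 0 0 0
1 0 1 0 1

After press 2 at (0,4):
1 0 0 0 0
1 1 0 1 0
1 0 0 0 0
1 0 1 0 1

After press 3 at (2,1):
1 0 0 0 0
1 0 0 1 0
0 1 1 0 0
1 1 1 0 1

After press 4 at (1,2):
1 0 1 0 0
1 1 1 0 0
0 1 0 0 0
1 1 1 0 1

After press 5 at (2,4):
1 0 1 0 0
1 1 1 0 1
0 1 0 1 1
1 1 1 0 0

After press 6 at (1,3):
1 0 1 1 0
1 1 0 1 0
0 1 0 0 1
1 1 1 0 0

After press 7 at (1,2):
1 0 0 1 0
1 0 1 0 0
0 1 1 0 1
1 1 1 0 0

After press 8 at (2,0):
1 0 0 1 0
0 0 1 0 0
1 0 1 0 1
0 1 1 0 0

Answer: 1 0 0 1 0
0 0 1 0 0
1 0 1 0 1
0 1 1 0 0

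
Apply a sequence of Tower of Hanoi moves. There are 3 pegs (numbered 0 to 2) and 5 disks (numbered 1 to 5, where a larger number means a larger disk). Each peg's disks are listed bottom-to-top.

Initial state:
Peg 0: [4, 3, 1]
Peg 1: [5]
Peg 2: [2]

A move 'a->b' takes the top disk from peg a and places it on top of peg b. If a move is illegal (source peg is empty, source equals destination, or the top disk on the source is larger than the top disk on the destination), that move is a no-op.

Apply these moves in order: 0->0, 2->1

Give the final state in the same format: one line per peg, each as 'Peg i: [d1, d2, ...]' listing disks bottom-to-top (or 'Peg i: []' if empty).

Answer: Peg 0: [4, 3, 1]
Peg 1: [5, 2]
Peg 2: []

Derivation:
After move 1 (0->0):
Peg 0: [4, 3, 1]
Peg 1: [5]
Peg 2: [2]

After move 2 (2->1):
Peg 0: [4, 3, 1]
Peg 1: [5, 2]
Peg 2: []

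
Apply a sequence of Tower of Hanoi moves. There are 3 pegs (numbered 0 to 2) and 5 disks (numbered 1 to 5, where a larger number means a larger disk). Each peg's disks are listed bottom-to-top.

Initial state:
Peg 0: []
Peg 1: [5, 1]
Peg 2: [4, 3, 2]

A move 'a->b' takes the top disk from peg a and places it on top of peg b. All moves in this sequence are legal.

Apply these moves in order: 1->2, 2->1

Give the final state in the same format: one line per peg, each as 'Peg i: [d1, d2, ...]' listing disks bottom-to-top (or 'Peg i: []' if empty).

Answer: Peg 0: []
Peg 1: [5, 1]
Peg 2: [4, 3, 2]

Derivation:
After move 1 (1->2):
Peg 0: []
Peg 1: [5]
Peg 2: [4, 3, 2, 1]

After move 2 (2->1):
Peg 0: []
Peg 1: [5, 1]
Peg 2: [4, 3, 2]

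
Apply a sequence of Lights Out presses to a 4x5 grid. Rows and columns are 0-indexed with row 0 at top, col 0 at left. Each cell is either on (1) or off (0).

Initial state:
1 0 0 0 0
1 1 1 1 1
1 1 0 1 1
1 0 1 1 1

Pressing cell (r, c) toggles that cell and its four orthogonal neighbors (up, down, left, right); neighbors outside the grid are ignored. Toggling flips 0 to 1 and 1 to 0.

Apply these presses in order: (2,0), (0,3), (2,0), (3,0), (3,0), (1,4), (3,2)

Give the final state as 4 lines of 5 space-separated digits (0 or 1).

Answer: 1 0 1 1 0
1 1 1 1 0
1 1 1 1 0
1 1 0 0 1

Derivation:
After press 1 at (2,0):
1 0 0 0 0
0 1 1 1 1
0 0 0 1 1
0 0 1 1 1

After press 2 at (0,3):
1 0 1 1 1
0 1 1 0 1
0 0 0 1 1
0 0 1 1 1

After press 3 at (2,0):
1 0 1 1 1
1 1 1 0 1
1 1 0 1 1
1 0 1 1 1

After press 4 at (3,0):
1 0 1 1 1
1 1 1 0 1
0 1 0 1 1
0 1 1 1 1

After press 5 at (3,0):
1 0 1 1 1
1 1 1 0 1
1 1 0 1 1
1 0 1 1 1

After press 6 at (1,4):
1 0 1 1 0
1 1 1 1 0
1 1 0 1 0
1 0 1 1 1

After press 7 at (3,2):
1 0 1 1 0
1 1 1 1 0
1 1 1 1 0
1 1 0 0 1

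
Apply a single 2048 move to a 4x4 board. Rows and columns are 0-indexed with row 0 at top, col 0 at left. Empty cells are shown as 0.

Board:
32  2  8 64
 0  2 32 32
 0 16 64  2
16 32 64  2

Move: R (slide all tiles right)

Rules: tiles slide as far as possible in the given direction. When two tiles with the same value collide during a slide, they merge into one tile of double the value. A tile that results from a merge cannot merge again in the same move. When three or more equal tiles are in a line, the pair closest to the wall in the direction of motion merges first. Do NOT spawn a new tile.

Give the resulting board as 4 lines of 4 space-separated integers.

Answer: 32  2  8 64
 0  0  2 64
 0 16 64  2
16 32 64  2

Derivation:
Slide right:
row 0: [32, 2, 8, 64] -> [32, 2, 8, 64]
row 1: [0, 2, 32, 32] -> [0, 0, 2, 64]
row 2: [0, 16, 64, 2] -> [0, 16, 64, 2]
row 3: [16, 32, 64, 2] -> [16, 32, 64, 2]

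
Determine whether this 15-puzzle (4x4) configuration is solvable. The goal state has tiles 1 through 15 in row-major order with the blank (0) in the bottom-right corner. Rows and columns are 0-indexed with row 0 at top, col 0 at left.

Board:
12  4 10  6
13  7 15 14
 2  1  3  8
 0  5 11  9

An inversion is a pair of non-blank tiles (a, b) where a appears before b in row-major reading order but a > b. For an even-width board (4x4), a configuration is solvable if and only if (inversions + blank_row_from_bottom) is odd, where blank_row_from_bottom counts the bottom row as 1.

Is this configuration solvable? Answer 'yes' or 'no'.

Answer: yes

Derivation:
Inversions: 56
Blank is in row 3 (0-indexed from top), which is row 1 counting from the bottom (bottom = 1).
56 + 1 = 57, which is odd, so the puzzle is solvable.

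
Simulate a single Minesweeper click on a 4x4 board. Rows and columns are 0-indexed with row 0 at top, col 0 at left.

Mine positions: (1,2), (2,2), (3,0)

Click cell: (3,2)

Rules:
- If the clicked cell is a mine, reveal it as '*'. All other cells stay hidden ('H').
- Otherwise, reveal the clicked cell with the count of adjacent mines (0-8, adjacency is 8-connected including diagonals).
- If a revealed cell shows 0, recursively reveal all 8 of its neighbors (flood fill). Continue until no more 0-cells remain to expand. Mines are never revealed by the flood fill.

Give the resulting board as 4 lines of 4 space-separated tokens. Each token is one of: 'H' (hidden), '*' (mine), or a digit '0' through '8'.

H H H H
H H H H
H H H H
H H 1 H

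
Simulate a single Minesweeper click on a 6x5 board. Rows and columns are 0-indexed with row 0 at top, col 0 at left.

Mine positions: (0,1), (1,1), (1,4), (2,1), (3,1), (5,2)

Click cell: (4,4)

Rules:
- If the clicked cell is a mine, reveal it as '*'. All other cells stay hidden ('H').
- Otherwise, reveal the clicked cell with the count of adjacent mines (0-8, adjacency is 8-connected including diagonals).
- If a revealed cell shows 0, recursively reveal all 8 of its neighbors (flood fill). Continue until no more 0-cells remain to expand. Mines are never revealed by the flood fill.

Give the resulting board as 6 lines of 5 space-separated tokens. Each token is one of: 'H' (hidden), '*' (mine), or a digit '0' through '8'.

H H H H H
H H H H H
H H 3 1 1
H H 2 0 0
H H 2 1 0
H H H 1 0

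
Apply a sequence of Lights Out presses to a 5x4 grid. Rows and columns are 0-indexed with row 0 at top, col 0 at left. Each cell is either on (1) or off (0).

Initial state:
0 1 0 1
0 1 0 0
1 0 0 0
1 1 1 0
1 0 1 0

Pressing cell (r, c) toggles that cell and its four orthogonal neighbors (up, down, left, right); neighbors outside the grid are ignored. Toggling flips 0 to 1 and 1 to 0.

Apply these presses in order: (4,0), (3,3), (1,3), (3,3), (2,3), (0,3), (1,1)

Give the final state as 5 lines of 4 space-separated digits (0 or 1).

After press 1 at (4,0):
0 1 0 1
0 1 0 0
1 0 0 0
0 1 1 0
0 1 1 0

After press 2 at (3,3):
0 1 0 1
0 1 0 0
1 0 0 1
0 1 0 1
0 1 1 1

After press 3 at (1,3):
0 1 0 0
0 1 1 1
1 0 0 0
0 1 0 1
0 1 1 1

After press 4 at (3,3):
0 1 0 0
0 1 1 1
1 0 0 1
0 1 1 0
0 1 1 0

After press 5 at (2,3):
0 1 0 0
0 1 1 0
1 0 1 0
0 1 1 1
0 1 1 0

After press 6 at (0,3):
0 1 1 1
0 1 1 1
1 0 1 0
0 1 1 1
0 1 1 0

After press 7 at (1,1):
0 0 1 1
1 0 0 1
1 1 1 0
0 1 1 1
0 1 1 0

Answer: 0 0 1 1
1 0 0 1
1 1 1 0
0 1 1 1
0 1 1 0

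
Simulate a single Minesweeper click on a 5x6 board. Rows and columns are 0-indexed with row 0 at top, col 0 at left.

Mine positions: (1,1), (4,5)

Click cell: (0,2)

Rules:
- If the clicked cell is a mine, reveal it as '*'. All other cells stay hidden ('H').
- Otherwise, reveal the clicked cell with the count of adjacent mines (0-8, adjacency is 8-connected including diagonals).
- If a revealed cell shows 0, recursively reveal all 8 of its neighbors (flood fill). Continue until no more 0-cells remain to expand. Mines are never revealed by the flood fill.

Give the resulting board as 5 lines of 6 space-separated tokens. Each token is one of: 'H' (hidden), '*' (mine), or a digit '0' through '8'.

H H 1 H H H
H H H H H H
H H H H H H
H H H H H H
H H H H H H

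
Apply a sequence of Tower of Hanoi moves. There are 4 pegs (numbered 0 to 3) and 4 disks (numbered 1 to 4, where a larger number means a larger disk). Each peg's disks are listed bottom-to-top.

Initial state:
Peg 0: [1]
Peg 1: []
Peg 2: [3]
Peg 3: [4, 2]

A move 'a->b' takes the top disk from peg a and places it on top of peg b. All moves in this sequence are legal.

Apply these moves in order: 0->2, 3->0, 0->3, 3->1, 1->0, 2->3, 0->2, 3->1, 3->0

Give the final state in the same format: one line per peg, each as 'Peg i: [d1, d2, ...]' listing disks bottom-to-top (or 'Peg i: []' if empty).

After move 1 (0->2):
Peg 0: []
Peg 1: []
Peg 2: [3, 1]
Peg 3: [4, 2]

After move 2 (3->0):
Peg 0: [2]
Peg 1: []
Peg 2: [3, 1]
Peg 3: [4]

After move 3 (0->3):
Peg 0: []
Peg 1: []
Peg 2: [3, 1]
Peg 3: [4, 2]

After move 4 (3->1):
Peg 0: []
Peg 1: [2]
Peg 2: [3, 1]
Peg 3: [4]

After move 5 (1->0):
Peg 0: [2]
Peg 1: []
Peg 2: [3, 1]
Peg 3: [4]

After move 6 (2->3):
Peg 0: [2]
Peg 1: []
Peg 2: [3]
Peg 3: [4, 1]

After move 7 (0->2):
Peg 0: []
Peg 1: []
Peg 2: [3, 2]
Peg 3: [4, 1]

After move 8 (3->1):
Peg 0: []
Peg 1: [1]
Peg 2: [3, 2]
Peg 3: [4]

After move 9 (3->0):
Peg 0: [4]
Peg 1: [1]
Peg 2: [3, 2]
Peg 3: []

Answer: Peg 0: [4]
Peg 1: [1]
Peg 2: [3, 2]
Peg 3: []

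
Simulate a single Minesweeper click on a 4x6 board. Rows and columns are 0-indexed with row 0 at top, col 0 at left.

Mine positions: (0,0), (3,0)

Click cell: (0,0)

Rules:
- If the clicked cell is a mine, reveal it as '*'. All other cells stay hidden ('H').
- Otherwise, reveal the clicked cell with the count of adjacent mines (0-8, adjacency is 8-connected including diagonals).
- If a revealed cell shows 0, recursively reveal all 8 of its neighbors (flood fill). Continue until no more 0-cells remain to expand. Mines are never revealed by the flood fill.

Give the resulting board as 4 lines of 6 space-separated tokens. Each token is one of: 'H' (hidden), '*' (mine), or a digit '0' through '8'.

* H H H H H
H H H H H H
H H H H H H
H H H H H H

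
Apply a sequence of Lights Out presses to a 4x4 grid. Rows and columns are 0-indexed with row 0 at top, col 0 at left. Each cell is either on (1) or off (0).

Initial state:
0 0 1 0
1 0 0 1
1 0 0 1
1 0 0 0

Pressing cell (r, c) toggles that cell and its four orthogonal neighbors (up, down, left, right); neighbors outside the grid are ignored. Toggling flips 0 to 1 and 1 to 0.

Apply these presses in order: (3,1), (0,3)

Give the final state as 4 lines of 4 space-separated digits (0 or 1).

Answer: 0 0 0 1
1 0 0 0
1 1 0 1
0 1 1 0

Derivation:
After press 1 at (3,1):
0 0 1 0
1 0 0 1
1 1 0 1
0 1 1 0

After press 2 at (0,3):
0 0 0 1
1 0 0 0
1 1 0 1
0 1 1 0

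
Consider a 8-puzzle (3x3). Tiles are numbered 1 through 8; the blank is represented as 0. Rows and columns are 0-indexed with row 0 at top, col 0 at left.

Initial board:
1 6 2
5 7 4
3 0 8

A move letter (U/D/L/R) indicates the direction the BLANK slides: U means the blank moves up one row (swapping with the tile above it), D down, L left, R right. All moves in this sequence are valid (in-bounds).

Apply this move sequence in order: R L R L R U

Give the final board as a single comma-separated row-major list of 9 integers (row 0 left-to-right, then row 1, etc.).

After move 1 (R):
1 6 2
5 7 4
3 8 0

After move 2 (L):
1 6 2
5 7 4
3 0 8

After move 3 (R):
1 6 2
5 7 4
3 8 0

After move 4 (L):
1 6 2
5 7 4
3 0 8

After move 5 (R):
1 6 2
5 7 4
3 8 0

After move 6 (U):
1 6 2
5 7 0
3 8 4

Answer: 1, 6, 2, 5, 7, 0, 3, 8, 4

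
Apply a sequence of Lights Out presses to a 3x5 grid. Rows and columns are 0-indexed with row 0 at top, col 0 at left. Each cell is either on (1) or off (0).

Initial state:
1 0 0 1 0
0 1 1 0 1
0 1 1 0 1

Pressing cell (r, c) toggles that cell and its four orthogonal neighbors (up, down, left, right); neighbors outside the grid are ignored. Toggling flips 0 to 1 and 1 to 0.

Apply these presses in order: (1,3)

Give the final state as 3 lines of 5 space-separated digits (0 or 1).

Answer: 1 0 0 0 0
0 1 0 1 0
0 1 1 1 1

Derivation:
After press 1 at (1,3):
1 0 0 0 0
0 1 0 1 0
0 1 1 1 1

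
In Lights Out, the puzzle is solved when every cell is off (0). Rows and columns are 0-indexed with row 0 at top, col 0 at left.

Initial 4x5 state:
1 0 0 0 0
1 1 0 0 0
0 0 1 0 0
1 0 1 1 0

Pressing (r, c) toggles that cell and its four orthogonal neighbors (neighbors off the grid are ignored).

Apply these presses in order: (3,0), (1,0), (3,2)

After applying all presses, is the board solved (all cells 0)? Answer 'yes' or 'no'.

After press 1 at (3,0):
1 0 0 0 0
1 1 0 0 0
1 0 1 0 0
0 1 1 1 0

After press 2 at (1,0):
0 0 0 0 0
0 0 0 0 0
0 0 1 0 0
0 1 1 1 0

After press 3 at (3,2):
0 0 0 0 0
0 0 0 0 0
0 0 0 0 0
0 0 0 0 0

Lights still on: 0

Answer: yes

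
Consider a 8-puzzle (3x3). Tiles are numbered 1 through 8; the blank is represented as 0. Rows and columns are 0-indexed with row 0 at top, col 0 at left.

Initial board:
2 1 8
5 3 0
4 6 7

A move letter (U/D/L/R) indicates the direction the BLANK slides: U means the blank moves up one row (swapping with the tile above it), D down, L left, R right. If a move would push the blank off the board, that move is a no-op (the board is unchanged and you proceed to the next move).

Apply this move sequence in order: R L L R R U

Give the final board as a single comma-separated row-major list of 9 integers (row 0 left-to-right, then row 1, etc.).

After move 1 (R):
2 1 8
5 3 0
4 6 7

After move 2 (L):
2 1 8
5 0 3
4 6 7

After move 3 (L):
2 1 8
0 5 3
4 6 7

After move 4 (R):
2 1 8
5 0 3
4 6 7

After move 5 (R):
2 1 8
5 3 0
4 6 7

After move 6 (U):
2 1 0
5 3 8
4 6 7

Answer: 2, 1, 0, 5, 3, 8, 4, 6, 7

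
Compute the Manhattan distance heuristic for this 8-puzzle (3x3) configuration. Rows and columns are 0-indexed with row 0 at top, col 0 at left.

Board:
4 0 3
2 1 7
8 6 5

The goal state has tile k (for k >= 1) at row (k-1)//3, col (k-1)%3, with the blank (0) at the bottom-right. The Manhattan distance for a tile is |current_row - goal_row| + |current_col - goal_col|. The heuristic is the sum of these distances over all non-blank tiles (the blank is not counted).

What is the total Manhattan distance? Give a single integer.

Tile 4: at (0,0), goal (1,0), distance |0-1|+|0-0| = 1
Tile 3: at (0,2), goal (0,2), distance |0-0|+|2-2| = 0
Tile 2: at (1,0), goal (0,1), distance |1-0|+|0-1| = 2
Tile 1: at (1,1), goal (0,0), distance |1-0|+|1-0| = 2
Tile 7: at (1,2), goal (2,0), distance |1-2|+|2-0| = 3
Tile 8: at (2,0), goal (2,1), distance |2-2|+|0-1| = 1
Tile 6: at (2,1), goal (1,2), distance |2-1|+|1-2| = 2
Tile 5: at (2,2), goal (1,1), distance |2-1|+|2-1| = 2
Sum: 1 + 0 + 2 + 2 + 3 + 1 + 2 + 2 = 13

Answer: 13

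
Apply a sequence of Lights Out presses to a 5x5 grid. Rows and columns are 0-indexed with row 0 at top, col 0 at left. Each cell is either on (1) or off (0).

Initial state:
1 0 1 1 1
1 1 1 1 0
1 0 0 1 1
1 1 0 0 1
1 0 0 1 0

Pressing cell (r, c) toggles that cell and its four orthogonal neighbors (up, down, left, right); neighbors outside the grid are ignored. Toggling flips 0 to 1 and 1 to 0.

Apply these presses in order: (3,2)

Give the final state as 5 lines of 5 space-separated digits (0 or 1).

Answer: 1 0 1 1 1
1 1 1 1 0
1 0 1 1 1
1 0 1 1 1
1 0 1 1 0

Derivation:
After press 1 at (3,2):
1 0 1 1 1
1 1 1 1 0
1 0 1 1 1
1 0 1 1 1
1 0 1 1 0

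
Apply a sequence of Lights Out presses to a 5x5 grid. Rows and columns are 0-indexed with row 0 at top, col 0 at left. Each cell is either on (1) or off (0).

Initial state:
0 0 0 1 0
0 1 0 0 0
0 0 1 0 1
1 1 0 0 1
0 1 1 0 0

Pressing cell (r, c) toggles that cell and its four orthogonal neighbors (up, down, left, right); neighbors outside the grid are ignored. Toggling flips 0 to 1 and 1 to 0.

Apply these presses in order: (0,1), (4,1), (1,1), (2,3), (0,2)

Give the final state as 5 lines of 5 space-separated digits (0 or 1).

After press 1 at (0,1):
1 1 1 1 0
0 0 0 0 0
0 0 1 0 1
1 1 0 0 1
0 1 1 0 0

After press 2 at (4,1):
1 1 1 1 0
0 0 0 0 0
0 0 1 0 1
1 0 0 0 1
1 0 0 0 0

After press 3 at (1,1):
1 0 1 1 0
1 1 1 0 0
0 1 1 0 1
1 0 0 0 1
1 0 0 0 0

After press 4 at (2,3):
1 0 1 1 0
1 1 1 1 0
0 1 0 1 0
1 0 0 1 1
1 0 0 0 0

After press 5 at (0,2):
1 1 0 0 0
1 1 0 1 0
0 1 0 1 0
1 0 0 1 1
1 0 0 0 0

Answer: 1 1 0 0 0
1 1 0 1 0
0 1 0 1 0
1 0 0 1 1
1 0 0 0 0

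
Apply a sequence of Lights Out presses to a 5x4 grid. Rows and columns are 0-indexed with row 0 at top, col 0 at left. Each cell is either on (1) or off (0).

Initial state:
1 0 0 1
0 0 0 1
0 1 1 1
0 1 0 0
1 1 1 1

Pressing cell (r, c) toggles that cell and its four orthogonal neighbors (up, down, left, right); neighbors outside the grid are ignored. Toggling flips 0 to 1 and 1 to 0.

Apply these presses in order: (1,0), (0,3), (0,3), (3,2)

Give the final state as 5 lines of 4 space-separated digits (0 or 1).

After press 1 at (1,0):
0 0 0 1
1 1 0 1
1 1 1 1
0 1 0 0
1 1 1 1

After press 2 at (0,3):
0 0 1 0
1 1 0 0
1 1 1 1
0 1 0 0
1 1 1 1

After press 3 at (0,3):
0 0 0 1
1 1 0 1
1 1 1 1
0 1 0 0
1 1 1 1

After press 4 at (3,2):
0 0 0 1
1 1 0 1
1 1 0 1
0 0 1 1
1 1 0 1

Answer: 0 0 0 1
1 1 0 1
1 1 0 1
0 0 1 1
1 1 0 1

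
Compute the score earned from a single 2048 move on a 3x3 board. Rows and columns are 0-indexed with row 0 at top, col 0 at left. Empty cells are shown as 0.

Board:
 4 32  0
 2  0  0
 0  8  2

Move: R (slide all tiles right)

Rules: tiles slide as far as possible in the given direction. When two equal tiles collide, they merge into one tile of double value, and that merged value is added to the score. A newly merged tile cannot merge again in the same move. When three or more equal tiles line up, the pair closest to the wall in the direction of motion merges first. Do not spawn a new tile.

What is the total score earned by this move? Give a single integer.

Answer: 0

Derivation:
Slide right:
row 0: [4, 32, 0] -> [0, 4, 32]  score +0 (running 0)
row 1: [2, 0, 0] -> [0, 0, 2]  score +0 (running 0)
row 2: [0, 8, 2] -> [0, 8, 2]  score +0 (running 0)
Board after move:
 0  4 32
 0  0  2
 0  8  2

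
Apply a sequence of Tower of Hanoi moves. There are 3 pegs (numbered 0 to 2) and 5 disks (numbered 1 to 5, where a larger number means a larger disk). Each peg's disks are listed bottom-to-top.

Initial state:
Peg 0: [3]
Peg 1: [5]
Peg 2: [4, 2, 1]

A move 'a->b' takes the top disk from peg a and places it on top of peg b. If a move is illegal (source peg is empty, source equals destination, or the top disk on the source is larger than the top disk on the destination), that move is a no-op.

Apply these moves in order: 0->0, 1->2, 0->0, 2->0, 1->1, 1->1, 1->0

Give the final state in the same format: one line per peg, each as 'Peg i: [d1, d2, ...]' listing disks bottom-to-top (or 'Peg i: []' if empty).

After move 1 (0->0):
Peg 0: [3]
Peg 1: [5]
Peg 2: [4, 2, 1]

After move 2 (1->2):
Peg 0: [3]
Peg 1: [5]
Peg 2: [4, 2, 1]

After move 3 (0->0):
Peg 0: [3]
Peg 1: [5]
Peg 2: [4, 2, 1]

After move 4 (2->0):
Peg 0: [3, 1]
Peg 1: [5]
Peg 2: [4, 2]

After move 5 (1->1):
Peg 0: [3, 1]
Peg 1: [5]
Peg 2: [4, 2]

After move 6 (1->1):
Peg 0: [3, 1]
Peg 1: [5]
Peg 2: [4, 2]

After move 7 (1->0):
Peg 0: [3, 1]
Peg 1: [5]
Peg 2: [4, 2]

Answer: Peg 0: [3, 1]
Peg 1: [5]
Peg 2: [4, 2]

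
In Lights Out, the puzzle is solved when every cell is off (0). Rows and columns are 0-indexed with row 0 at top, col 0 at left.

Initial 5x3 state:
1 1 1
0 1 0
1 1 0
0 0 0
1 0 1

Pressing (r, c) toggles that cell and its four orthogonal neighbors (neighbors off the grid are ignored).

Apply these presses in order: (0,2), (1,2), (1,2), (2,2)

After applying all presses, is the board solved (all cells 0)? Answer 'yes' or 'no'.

Answer: no

Derivation:
After press 1 at (0,2):
1 0 0
0 1 1
1 1 0
0 0 0
1 0 1

After press 2 at (1,2):
1 0 1
0 0 0
1 1 1
0 0 0
1 0 1

After press 3 at (1,2):
1 0 0
0 1 1
1 1 0
0 0 0
1 0 1

After press 4 at (2,2):
1 0 0
0 1 0
1 0 1
0 0 1
1 0 1

Lights still on: 7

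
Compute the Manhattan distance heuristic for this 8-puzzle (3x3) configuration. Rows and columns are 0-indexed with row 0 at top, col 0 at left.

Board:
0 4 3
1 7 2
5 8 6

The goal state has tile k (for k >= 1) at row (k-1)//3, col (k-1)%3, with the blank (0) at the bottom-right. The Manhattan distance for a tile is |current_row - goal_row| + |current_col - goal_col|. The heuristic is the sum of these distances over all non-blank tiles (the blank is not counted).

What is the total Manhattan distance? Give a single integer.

Answer: 10

Derivation:
Tile 4: at (0,1), goal (1,0), distance |0-1|+|1-0| = 2
Tile 3: at (0,2), goal (0,2), distance |0-0|+|2-2| = 0
Tile 1: at (1,0), goal (0,0), distance |1-0|+|0-0| = 1
Tile 7: at (1,1), goal (2,0), distance |1-2|+|1-0| = 2
Tile 2: at (1,2), goal (0,1), distance |1-0|+|2-1| = 2
Tile 5: at (2,0), goal (1,1), distance |2-1|+|0-1| = 2
Tile 8: at (2,1), goal (2,1), distance |2-2|+|1-1| = 0
Tile 6: at (2,2), goal (1,2), distance |2-1|+|2-2| = 1
Sum: 2 + 0 + 1 + 2 + 2 + 2 + 0 + 1 = 10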